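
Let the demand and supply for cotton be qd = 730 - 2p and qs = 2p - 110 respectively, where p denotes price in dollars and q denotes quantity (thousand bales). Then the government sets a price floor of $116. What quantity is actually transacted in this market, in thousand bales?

Without the control the market clears where 730 - 2p = 2p - 110, i.e. p* = 210 and q* = 310.
Since 116 is below p* = 210, the floor does not bind and the free-market outcome prevails.

310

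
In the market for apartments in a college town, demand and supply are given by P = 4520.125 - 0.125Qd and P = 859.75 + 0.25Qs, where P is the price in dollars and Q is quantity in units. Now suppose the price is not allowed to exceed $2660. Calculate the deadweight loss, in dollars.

Rearranging demand gives Qd = 36161 - 8P; rearranging supply gives Qs = 4P - 3439. In a free market, 36161 - 8P = 4P - 3439 gives the equilibrium P* = 3300, Q* = 9761.
The ceiling of 2660 is below the equilibrium price 3300, so it binds.
At P = 2660: Qd = 36161 - 8·2660 = 14881 and Qs = 4·2660 - 3439 = 7201.
Quantity traded falls to 7201. At Q = 7201 the demand price is (36161 - 7201)/8 = 3620 and the supply price is (3439 + 7201)/4 = 2660.
Deadweight loss = ½ · (3620 - 2660) · (9761 - 7201) = ½ · 960 · 2560 = 1228800.

1228800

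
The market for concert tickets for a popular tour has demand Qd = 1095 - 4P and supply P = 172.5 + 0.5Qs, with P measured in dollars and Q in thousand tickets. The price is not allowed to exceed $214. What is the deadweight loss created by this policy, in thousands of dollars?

Rearranging supply gives Qs = 2P - 345. Without the control the market clears where 1095 - 4P = 2P - 345, i.e. P* = 240 and Q* = 135.
The ceiling of 214 is below the equilibrium price 240, so it binds.
At P = 214: Qd = 1095 - 4·214 = 239 and Qs = 2·214 - 345 = 83.
Quantity traded falls to 83. At Q = 83 the demand price is (1095 - 83)/4 = 253 and the supply price is (345 + 83)/2 = 214.
Deadweight loss = ½ · (253 - 214) · (135 - 83) = ½ · 39 · 52 = 1014.

1014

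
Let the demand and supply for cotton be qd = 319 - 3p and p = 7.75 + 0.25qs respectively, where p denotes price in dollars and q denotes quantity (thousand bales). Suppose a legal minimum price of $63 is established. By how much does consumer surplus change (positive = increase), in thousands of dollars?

-1943.5

Rearranging supply gives qs = 4p - 31. Without the control the market clears where 319 - 3p = 4p - 31, i.e. p* = 50 and q* = 169.
The floor of 63 is above the equilibrium price 50, so it binds.
At p = 63: qd = 319 - 3·63 = 130 and qs = 4·63 - 31 = 221.
Consumer surplus without the control is ½ · (319/3 - 50) · 169 = 28561/6.
With the floor, consumers buy 130 units at 63, so CS = ½ · (319/3 - 63) · 130 = 8450/3.
Change in consumer surplus = 8450/3 - 28561/6 = -1943.5.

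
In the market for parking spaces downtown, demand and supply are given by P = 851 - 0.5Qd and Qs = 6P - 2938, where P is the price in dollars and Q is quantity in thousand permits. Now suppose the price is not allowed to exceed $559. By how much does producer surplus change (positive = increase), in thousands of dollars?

Rearranging demand gives Qd = 1702 - 2P. Without the control the market clears where 1702 - 2P = 6P - 2938, i.e. P* = 580 and Q* = 542.
Since 559 < 580, the ceiling is binding.
At P = 559: Qd = 1702 - 2·559 = 584 and Qs = 6·559 - 2938 = 416.
Producer surplus without the control is ½ · (580 - 1469/3) · 542 = 73441/3.
With the ceiling, producers sell 416 units at 559, so PS = ½ · (559 - 1469/3) · 416 = 43264/3.
Change in producer surplus = 43264/3 - 73441/3 = -10059.

-10059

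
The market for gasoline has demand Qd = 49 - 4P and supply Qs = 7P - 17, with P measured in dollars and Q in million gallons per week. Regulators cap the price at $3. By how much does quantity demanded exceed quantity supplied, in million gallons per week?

In a free market, 49 - 4P = 7P - 17 gives the equilibrium P* = 6, Q* = 25.
The ceiling of 3 is below the equilibrium price 6, so it binds.
At P = 3: Qd = 49 - 4·3 = 37 and Qs = 7·3 - 17 = 4.
Shortage = Qd - Qs = 37 - 4 = 33.

33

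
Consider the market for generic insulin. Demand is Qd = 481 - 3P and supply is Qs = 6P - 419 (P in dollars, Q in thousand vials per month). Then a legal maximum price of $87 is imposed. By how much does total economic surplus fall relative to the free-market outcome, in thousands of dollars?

Setting quantity demanded equal to quantity supplied, 481 - 3P = 6P - 419, gives P* = 100 and Q* = 181.
Since 87 < 100, the ceiling is binding.
At P = 87: Qd = 481 - 3·87 = 220 and Qs = 6·87 - 419 = 103.
Quantity traded falls to 103. At Q = 103 the demand price is (481 - 103)/3 = 126 and the supply price is (419 + 103)/6 = 87.
Deadweight loss = ½ · (126 - 87) · (181 - 103) = ½ · 39 · 78 = 1521.

1521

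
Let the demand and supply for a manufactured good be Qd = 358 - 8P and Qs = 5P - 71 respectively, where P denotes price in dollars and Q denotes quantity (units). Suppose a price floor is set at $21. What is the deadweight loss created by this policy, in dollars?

0

Setting quantity demanded equal to quantity supplied, 358 - 8P = 5P - 71, gives P* = 33 and Q* = 94.
The floor of 21 is below the equilibrium price 33, so it is not binding; the market clears at P* = 33, Q* = 94.
Since the control does not bind, no trades are prevented and deadweight loss is zero.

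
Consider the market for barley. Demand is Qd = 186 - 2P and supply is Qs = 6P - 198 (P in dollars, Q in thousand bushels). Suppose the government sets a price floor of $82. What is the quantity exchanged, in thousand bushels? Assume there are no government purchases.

Equilibrium: 186 - 2P = 6P - 198, so 384 = 8P and P* = 48, Q* = 90.
Since 82 > 48, the floor is binding.
At P = 82: Qd = 186 - 2·82 = 22 and Qs = 6·82 - 198 = 294.
The quantity actually transacted is the short side, demand: 22.

22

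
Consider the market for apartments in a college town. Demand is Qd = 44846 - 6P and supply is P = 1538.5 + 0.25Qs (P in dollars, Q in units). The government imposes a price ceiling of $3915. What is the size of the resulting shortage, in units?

Rearranging supply gives Qs = 4P - 6154. Setting quantity demanded equal to quantity supplied, 44846 - 6P = 4P - 6154, gives P* = 5100 and Q* = 14246.
The ceiling of 3915 is below the equilibrium price 5100, so it binds.
At P = 3915: Qd = 44846 - 6·3915 = 21356 and Qs = 4·3915 - 6154 = 9506.
Shortage = Qd - Qs = 21356 - 9506 = 11850.

11850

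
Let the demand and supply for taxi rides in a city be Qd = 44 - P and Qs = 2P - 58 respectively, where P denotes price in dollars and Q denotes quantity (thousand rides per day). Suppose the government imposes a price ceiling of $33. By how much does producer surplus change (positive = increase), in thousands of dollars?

Without the control the market clears where 44 - P = 2P - 58, i.e. P* = 34 and Q* = 10.
Since 33 < 34, the ceiling is binding.
At P = 33: Qd = 44 - 33 = 11 and Qs = 2·33 - 58 = 8.
Producer surplus without the control is ½ · (34 - 29) · 10 = 25.
With the ceiling, producers sell 8 units at 33, so PS = ½ · (33 - 29) · 8 = 16.
Change in producer surplus = 16 - 25 = -9.

-9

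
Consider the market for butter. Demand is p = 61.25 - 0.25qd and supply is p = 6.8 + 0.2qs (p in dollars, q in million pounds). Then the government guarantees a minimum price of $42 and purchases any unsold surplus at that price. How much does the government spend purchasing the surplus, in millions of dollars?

Rearranging demand gives qd = 245 - 4p; rearranging supply gives qs = 5p - 34. In a free market, 245 - 4p = 5p - 34 gives the equilibrium p* = 31, q* = 121.
Since 42 > 31, the floor is binding.
At p = 42: qd = 245 - 4·42 = 77 and qs = 5·42 - 34 = 176.
Surplus = qs - qd = 99.
Government expenditure = surplus × support price = 99 × 42 = 4158.

4158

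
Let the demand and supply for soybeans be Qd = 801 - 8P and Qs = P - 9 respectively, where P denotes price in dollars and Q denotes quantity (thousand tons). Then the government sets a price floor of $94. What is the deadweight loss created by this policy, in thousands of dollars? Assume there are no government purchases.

Setting quantity demanded equal to quantity supplied, 801 - 8P = P - 9, gives P* = 90 and Q* = 81.
Because the floor (94) lies above the market-clearing price, it is binding.
At P = 94: Qd = 801 - 8·94 = 49 and Qs = 94 - 9 = 85.
Quantity traded falls to 49. At Q = 49 the demand price is (801 - 49)/8 = 94 and the supply price is 9 + 49 = 58.
Deadweight loss = ½ · (94 - 58) · (81 - 49) = ½ · 36 · 32 = 576.

576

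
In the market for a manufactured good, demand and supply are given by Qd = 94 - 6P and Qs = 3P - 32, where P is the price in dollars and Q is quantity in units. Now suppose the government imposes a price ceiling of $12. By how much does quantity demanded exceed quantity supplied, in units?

Equilibrium: 94 - 6P = 3P - 32, so 126 = 9P and P* = 14, Q* = 10.
The ceiling of 12 is below the equilibrium price 14, so it binds.
At P = 12: Qd = 94 - 6·12 = 22 and Qs = 3·12 - 32 = 4.
Shortage = Qd - Qs = 22 - 4 = 18.

18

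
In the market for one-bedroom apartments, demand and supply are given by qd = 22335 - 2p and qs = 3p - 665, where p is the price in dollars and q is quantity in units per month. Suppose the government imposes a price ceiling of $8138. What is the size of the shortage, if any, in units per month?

In a free market, 22335 - 2p = 3p - 665 gives the equilibrium p* = 4600, q* = 13135.
Since 8138 is above p* = 4600, the ceiling does not bind and the free-market outcome prevails.
Since the control does not bind, there is no shortage.

0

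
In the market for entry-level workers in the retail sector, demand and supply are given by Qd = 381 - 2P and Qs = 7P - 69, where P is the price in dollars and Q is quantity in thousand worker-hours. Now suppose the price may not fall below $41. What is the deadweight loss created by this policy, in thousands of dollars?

Equilibrium: 381 - 2P = 7P - 69, so 450 = 9P and P* = 50, Q* = 281.
Since 41 is below P* = 50, the floor does not bind and the free-market outcome prevails.
Since the control does not bind, no trades are prevented and deadweight loss is zero.

0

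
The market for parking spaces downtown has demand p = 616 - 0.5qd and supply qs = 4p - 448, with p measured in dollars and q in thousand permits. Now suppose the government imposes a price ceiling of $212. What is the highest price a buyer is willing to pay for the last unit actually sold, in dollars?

416

Rearranging demand gives qd = 1232 - 2p. Setting quantity demanded equal to quantity supplied, 1232 - 2p = 4p - 448, gives p* = 280 and q* = 672.
Because the ceiling (212) lies below the market-clearing price, it is binding.
At p = 212: qd = 1232 - 2·212 = 808 and qs = 4·212 - 448 = 400.
Only 400 units reach the market. On the demand curve, the marginal buyer's willingness to pay at q = 400 is (1232 - 400)/2 = 416.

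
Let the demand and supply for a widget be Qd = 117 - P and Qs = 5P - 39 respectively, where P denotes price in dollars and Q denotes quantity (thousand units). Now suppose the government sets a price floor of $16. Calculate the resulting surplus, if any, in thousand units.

Equilibrium: 117 - P = 5P - 39, so 156 = 6P and P* = 26, Q* = 91.
The floor of 16 is below the equilibrium price 26, so it is not binding; the market clears at P* = 26, Q* = 91.
Since the control does not bind, there is no surplus.

0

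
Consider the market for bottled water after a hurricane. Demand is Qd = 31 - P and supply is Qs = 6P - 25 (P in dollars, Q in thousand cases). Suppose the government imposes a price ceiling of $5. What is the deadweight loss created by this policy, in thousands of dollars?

189

Equilibrium: 31 - P = 6P - 25, so 56 = 7P and P* = 8, Q* = 23.
Because the ceiling (5) lies below the market-clearing price, it is binding.
At P = 5: Qd = 31 - 5 = 26 and Qs = 6·5 - 25 = 5.
Quantity traded falls to 5. At Q = 5 the demand price is 31 - 5 = 26 and the supply price is (25 + 5)/6 = 5.
Deadweight loss = ½ · (26 - 5) · (23 - 5) = ½ · 21 · 18 = 189.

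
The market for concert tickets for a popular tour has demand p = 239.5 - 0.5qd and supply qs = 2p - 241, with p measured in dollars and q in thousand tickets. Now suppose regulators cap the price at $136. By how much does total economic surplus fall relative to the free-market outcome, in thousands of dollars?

3872

Rearranging demand gives qd = 479 - 2p. In a free market, 479 - 2p = 2p - 241 gives the equilibrium p* = 180, q* = 119.
The ceiling of 136 is below the equilibrium price 180, so it binds.
At p = 136: qd = 479 - 2·136 = 207 and qs = 2·136 - 241 = 31.
Quantity traded falls to 31. At q = 31 the demand price is (479 - 31)/2 = 224 and the supply price is (241 + 31)/2 = 136.
Deadweight loss = ½ · (224 - 136) · (119 - 31) = ½ · 88 · 88 = 3872.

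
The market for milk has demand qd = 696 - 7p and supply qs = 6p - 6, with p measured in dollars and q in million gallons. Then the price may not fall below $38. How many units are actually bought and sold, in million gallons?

318

Without the control the market clears where 696 - 7p = 6p - 6, i.e. p* = 54 and q* = 318.
Since 38 is below p* = 54, the floor does not bind and the free-market outcome prevails.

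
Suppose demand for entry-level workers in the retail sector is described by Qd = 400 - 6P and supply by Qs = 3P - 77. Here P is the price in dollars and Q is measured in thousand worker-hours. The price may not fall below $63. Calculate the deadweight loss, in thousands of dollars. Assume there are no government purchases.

Equilibrium: 400 - 6P = 3P - 77, so 477 = 9P and P* = 53, Q* = 82.
Because the floor (63) lies above the market-clearing price, it is binding.
At P = 63: Qd = 400 - 6·63 = 22 and Qs = 3·63 - 77 = 112.
Quantity traded falls to 22. At Q = 22 the demand price is (400 - 22)/6 = 63 and the supply price is (77 + 22)/3 = 33.
Deadweight loss = ½ · (63 - 33) · (82 - 22) = ½ · 30 · 60 = 900.

900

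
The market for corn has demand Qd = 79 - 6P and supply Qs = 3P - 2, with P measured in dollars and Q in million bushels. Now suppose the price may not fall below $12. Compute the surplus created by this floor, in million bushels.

Without the control the market clears where 79 - 6P = 3P - 2, i.e. P* = 9 and Q* = 25.
Because the floor (12) lies above the market-clearing price, it is binding.
At P = 12: Qd = 79 - 6·12 = 7 and Qs = 3·12 - 2 = 34.
Surplus = Qs - Qd = 34 - 7 = 27.

27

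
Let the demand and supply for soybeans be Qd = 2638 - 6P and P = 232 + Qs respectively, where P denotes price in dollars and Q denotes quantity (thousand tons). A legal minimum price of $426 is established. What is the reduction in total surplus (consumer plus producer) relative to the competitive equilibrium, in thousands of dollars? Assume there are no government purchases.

5376

Rearranging supply gives Qs = P - 232. In a free market, 2638 - 6P = P - 232 gives the equilibrium P* = 410, Q* = 178.
Because the floor (426) lies above the market-clearing price, it is binding.
At P = 426: Qd = 2638 - 6·426 = 82 and Qs = 426 - 232 = 194.
Quantity traded falls to 82. At Q = 82 the demand price is (2638 - 82)/6 = 426 and the supply price is 232 + 82 = 314.
Deadweight loss = ½ · (426 - 314) · (178 - 82) = ½ · 112 · 96 = 5376.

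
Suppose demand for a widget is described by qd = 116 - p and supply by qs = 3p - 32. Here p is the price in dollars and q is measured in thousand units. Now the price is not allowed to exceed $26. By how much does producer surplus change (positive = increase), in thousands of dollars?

In a free market, 116 - p = 3p - 32 gives the equilibrium p* = 37, q* = 79.
Because the ceiling (26) lies below the market-clearing price, it is binding.
At p = 26: qd = 116 - 26 = 90 and qs = 3·26 - 32 = 46.
Producer surplus without the control is ½ · (37 - 32/3) · 79 = 6241/6.
With the ceiling, producers sell 46 units at 26, so PS = ½ · (26 - 32/3) · 46 = 1058/3.
Change in producer surplus = 1058/3 - 6241/6 = -687.5.

-687.5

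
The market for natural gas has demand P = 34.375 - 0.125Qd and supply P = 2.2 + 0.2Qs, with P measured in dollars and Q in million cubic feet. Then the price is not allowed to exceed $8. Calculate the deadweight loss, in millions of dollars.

796.25

Rearranging demand gives Qd = 275 - 8P; rearranging supply gives Qs = 5P - 11. In a free market, 275 - 8P = 5P - 11 gives the equilibrium P* = 22, Q* = 99.
Because the ceiling (8) lies below the market-clearing price, it is binding.
At P = 8: Qd = 275 - 8·8 = 211 and Qs = 5·8 - 11 = 29.
Quantity traded falls to 29. At Q = 29 the demand price is (275 - 29)/8 = 30.75 and the supply price is (11 + 29)/5 = 8.
Deadweight loss = ½ · (30.75 - 8) · (99 - 29) = ½ · 22.75 · 70 = 796.25.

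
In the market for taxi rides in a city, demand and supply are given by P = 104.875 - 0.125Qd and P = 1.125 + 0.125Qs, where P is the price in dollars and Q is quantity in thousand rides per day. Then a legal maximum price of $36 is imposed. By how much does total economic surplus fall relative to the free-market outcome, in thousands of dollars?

Rearranging demand gives Qd = 839 - 8P; rearranging supply gives Qs = 8P - 9. Without the control the market clears where 839 - 8P = 8P - 9, i.e. P* = 53 and Q* = 415.
Because the ceiling (36) lies below the market-clearing price, it is binding.
At P = 36: Qd = 839 - 8·36 = 551 and Qs = 8·36 - 9 = 279.
Quantity traded falls to 279. At Q = 279 the demand price is (839 - 279)/8 = 70 and the supply price is (9 + 279)/8 = 36.
Deadweight loss = ½ · (70 - 36) · (415 - 279) = ½ · 34 · 136 = 2312.

2312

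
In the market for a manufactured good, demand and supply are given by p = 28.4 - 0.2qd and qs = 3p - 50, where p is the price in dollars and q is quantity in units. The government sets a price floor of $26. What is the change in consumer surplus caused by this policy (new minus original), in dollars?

-34

Rearranging demand gives qd = 142 - 5p. Equilibrium: 142 - 5p = 3p - 50, so 192 = 8p and p* = 24, q* = 22.
Since 26 > 24, the floor is binding.
At p = 26: qd = 142 - 5·26 = 12 and qs = 3·26 - 50 = 28.
Consumer surplus without the control is ½ · (28.4 - 24) · 22 = 48.4.
With the floor, consumers buy 12 units at 26, so CS = ½ · (28.4 - 26) · 12 = 14.4.
Change in consumer surplus = 14.4 - 48.4 = -34.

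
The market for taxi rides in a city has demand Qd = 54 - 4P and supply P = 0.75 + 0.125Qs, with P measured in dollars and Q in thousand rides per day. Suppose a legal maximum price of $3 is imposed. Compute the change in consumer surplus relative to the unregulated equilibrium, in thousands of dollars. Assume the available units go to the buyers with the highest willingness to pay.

Rearranging supply gives Qs = 8P - 6. In a free market, 54 - 4P = 8P - 6 gives the equilibrium P* = 5, Q* = 34.
Since 3 < 5, the ceiling is binding.
At P = 3: Qd = 54 - 4·3 = 42 and Qs = 8·3 - 6 = 18.
Consumer surplus without the control is ½ · (13.5 - 5) · 34 = 144.5.
With the ceiling, 18 units are sold at 3 (assume they go to the highest-value buyers). The demand price at Q = 18 is 9, so CS = ½ · [(13.5 - 3) + (9 - 3)] · 18 = 148.5.
Change in consumer surplus = 148.5 - 144.5 = 4.

4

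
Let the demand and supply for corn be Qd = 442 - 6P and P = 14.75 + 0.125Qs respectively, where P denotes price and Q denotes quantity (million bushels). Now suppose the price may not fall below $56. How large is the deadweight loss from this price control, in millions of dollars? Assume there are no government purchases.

Rearranging supply gives Qs = 8P - 118. In a free market, 442 - 6P = 8P - 118 gives the equilibrium P* = 40, Q* = 202.
Since 56 > 40, the floor is binding.
At P = 56: Qd = 442 - 6·56 = 106 and Qs = 8·56 - 118 = 330.
Quantity traded falls to 106. At Q = 106 the demand price is (442 - 106)/6 = 56 and the supply price is (118 + 106)/8 = 28.
Deadweight loss = ½ · (56 - 28) · (202 - 106) = ½ · 28 · 96 = 1344.

1344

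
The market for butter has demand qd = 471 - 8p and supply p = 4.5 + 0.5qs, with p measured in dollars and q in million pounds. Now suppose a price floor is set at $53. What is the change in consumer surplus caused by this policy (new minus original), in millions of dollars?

Rearranging supply gives qs = 2p - 9. Equilibrium: 471 - 8p = 2p - 9, so 480 = 10p and p* = 48, q* = 87.
Since 53 > 48, the floor is binding.
At p = 53: qd = 471 - 8·53 = 47 and qs = 2·53 - 9 = 97.
Consumer surplus without the control is ½ · (58.875 - 48) · 87 = 473.0625.
With the floor, consumers buy 47 units at 53, so CS = ½ · (58.875 - 53) · 47 = 138.0625.
Change in consumer surplus = 138.0625 - 473.0625 = -335.

-335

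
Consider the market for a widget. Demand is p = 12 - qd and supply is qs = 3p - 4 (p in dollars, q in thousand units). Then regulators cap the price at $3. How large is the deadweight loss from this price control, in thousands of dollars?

6

Rearranging demand gives qd = 12 - p. Setting quantity demanded equal to quantity supplied, 12 - p = 3p - 4, gives p* = 4 and q* = 8.
Since 3 < 4, the ceiling is binding.
At p = 3: qd = 12 - 3 = 9 and qs = 3·3 - 4 = 5.
Quantity traded falls to 5. At q = 5 the demand price is 12 - 5 = 7 and the supply price is (4 + 5)/3 = 3.
Deadweight loss = ½ · (7 - 3) · (8 - 5) = ½ · 4 · 3 = 6.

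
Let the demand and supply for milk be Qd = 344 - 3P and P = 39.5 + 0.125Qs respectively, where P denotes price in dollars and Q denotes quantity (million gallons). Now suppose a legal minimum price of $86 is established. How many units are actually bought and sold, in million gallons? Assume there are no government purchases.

86

Rearranging supply gives Qs = 8P - 316. Without the control the market clears where 344 - 3P = 8P - 316, i.e. P* = 60 and Q* = 164.
Because the floor (86) lies above the market-clearing price, it is binding.
At P = 86: Qd = 344 - 3·86 = 86 and Qs = 8·86 - 316 = 372.
The quantity actually transacted is the short side, demand: 86.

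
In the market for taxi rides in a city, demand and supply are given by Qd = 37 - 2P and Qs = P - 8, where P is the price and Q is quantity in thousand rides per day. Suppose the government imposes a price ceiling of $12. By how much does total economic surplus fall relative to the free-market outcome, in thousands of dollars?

Without the control the market clears where 37 - 2P = P - 8, i.e. P* = 15 and Q* = 7.
Because the ceiling (12) lies below the market-clearing price, it is binding.
At P = 12: Qd = 37 - 2·12 = 13 and Qs = 12 - 8 = 4.
Quantity traded falls to 4. At Q = 4 the demand price is (37 - 4)/2 = 16.5 and the supply price is 8 + 4 = 12.
Deadweight loss = ½ · (16.5 - 12) · (7 - 4) = ½ · 4.5 · 3 = 6.75.

6.75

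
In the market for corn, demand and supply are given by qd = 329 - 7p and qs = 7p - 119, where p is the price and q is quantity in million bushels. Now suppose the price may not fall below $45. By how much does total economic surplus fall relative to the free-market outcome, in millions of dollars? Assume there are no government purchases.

1183

Without the control the market clears where 329 - 7p = 7p - 119, i.e. p* = 32 and q* = 105.
Because the floor (45) lies above the market-clearing price, it is binding.
At p = 45: qd = 329 - 7·45 = 14 and qs = 7·45 - 119 = 196.
Quantity traded falls to 14. At q = 14 the demand price is (329 - 14)/7 = 45 and the supply price is (119 + 14)/7 = 19.
Deadweight loss = ½ · (45 - 19) · (105 - 14) = ½ · 26 · 91 = 1183.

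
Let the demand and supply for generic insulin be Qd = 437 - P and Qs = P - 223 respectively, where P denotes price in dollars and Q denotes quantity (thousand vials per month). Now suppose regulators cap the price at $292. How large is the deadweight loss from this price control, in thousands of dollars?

In a free market, 437 - P = P - 223 gives the equilibrium P* = 330, Q* = 107.
The ceiling of 292 is below the equilibrium price 330, so it binds.
At P = 292: Qd = 437 - 292 = 145 and Qs = 292 - 223 = 69.
Quantity traded falls to 69. At Q = 69 the demand price is 437 - 69 = 368 and the supply price is 223 + 69 = 292.
Deadweight loss = ½ · (368 - 292) · (107 - 69) = ½ · 76 · 38 = 1444.

1444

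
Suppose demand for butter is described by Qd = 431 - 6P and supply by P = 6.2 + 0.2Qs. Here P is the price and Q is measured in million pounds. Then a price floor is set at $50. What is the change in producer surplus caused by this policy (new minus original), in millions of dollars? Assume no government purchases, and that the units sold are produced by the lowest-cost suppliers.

817.6

Rearranging supply gives Qs = 5P - 31. Setting quantity demanded equal to quantity supplied, 431 - 6P = 5P - 31, gives P* = 42 and Q* = 179.
Because the floor (50) lies above the market-clearing price, it is binding.
At P = 50: Qd = 431 - 6·50 = 131 and Qs = 5·50 - 31 = 219.
Producer surplus without the control is ½ · (42 - 6.2) · 179 = 3204.1.
With the floor, 131 units are sold at 50. The supply price at Q = 131 is 32.4, so PS = ½ · [(50 - 6.2) + (50 - 32.4)] · 131 = 4021.7.
Change in producer surplus = 4021.7 - 3204.1 = 817.6.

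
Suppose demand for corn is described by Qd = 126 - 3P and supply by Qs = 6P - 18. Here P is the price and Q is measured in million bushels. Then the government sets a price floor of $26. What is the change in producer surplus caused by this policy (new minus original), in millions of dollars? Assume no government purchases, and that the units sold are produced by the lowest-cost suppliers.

Equilibrium: 126 - 3P = 6P - 18, so 144 = 9P and P* = 16, Q* = 78.
Since 26 > 16, the floor is binding.
At P = 26: Qd = 126 - 3·26 = 48 and Qs = 6·26 - 18 = 138.
Producer surplus without the control is ½ · (16 - 3) · 78 = 507.
With the floor, 48 units are sold at 26. The supply price at Q = 48 is 11, so PS = ½ · [(26 - 3) + (26 - 11)] · 48 = 912.
Change in producer surplus = 912 - 507 = 405.

405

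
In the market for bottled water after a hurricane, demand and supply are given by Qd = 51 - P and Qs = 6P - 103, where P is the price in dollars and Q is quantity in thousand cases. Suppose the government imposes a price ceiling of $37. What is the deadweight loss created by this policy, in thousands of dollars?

Setting quantity demanded equal to quantity supplied, 51 - P = 6P - 103, gives P* = 22 and Q* = 29.
Since 37 is above P* = 22, the ceiling does not bind and the free-market outcome prevails.
Since the control does not bind, no trades are prevented and deadweight loss is zero.

0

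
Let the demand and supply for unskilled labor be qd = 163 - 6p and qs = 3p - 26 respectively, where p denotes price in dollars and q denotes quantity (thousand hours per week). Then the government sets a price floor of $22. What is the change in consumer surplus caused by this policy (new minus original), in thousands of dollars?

-34

Equilibrium: 163 - 6p = 3p - 26, so 189 = 9p and p* = 21, q* = 37.
Because the floor (22) lies above the market-clearing price, it is binding.
At p = 22: qd = 163 - 6·22 = 31 and qs = 3·22 - 26 = 40.
Consumer surplus without the control is ½ · (163/6 - 21) · 37 = 1369/12.
With the floor, consumers buy 31 units at 22, so CS = ½ · (163/6 - 22) · 31 = 961/12.
Change in consumer surplus = 961/12 - 1369/12 = -34.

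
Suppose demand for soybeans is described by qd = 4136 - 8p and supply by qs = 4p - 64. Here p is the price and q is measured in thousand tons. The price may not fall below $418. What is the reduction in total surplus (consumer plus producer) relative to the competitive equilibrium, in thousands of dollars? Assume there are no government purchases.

55488

In a free market, 4136 - 8p = 4p - 64 gives the equilibrium p* = 350, q* = 1336.
The floor of 418 is above the equilibrium price 350, so it binds.
At p = 418: qd = 4136 - 8·418 = 792 and qs = 4·418 - 64 = 1608.
Quantity traded falls to 792. At q = 792 the demand price is (4136 - 792)/8 = 418 and the supply price is (64 + 792)/4 = 214.
Deadweight loss = ½ · (418 - 214) · (1336 - 792) = ½ · 204 · 544 = 55488.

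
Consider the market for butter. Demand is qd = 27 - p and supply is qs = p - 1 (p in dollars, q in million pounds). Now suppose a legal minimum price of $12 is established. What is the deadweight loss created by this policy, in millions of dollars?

Setting quantity demanded equal to quantity supplied, 27 - p = p - 1, gives p* = 14 and q* = 13.
The floor of 12 is below the equilibrium price 14, so it is not binding; the market clears at p* = 14, q* = 13.
Since the control does not bind, no trades are prevented and deadweight loss is zero.

0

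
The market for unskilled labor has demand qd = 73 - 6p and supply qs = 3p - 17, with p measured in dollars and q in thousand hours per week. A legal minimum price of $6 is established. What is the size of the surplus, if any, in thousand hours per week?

0

Equilibrium: 73 - 6p = 3p - 17, so 90 = 9p and p* = 10, q* = 13.
Since 6 is below p* = 10, the floor does not bind and the free-market outcome prevails.
Since the control does not bind, there is no surplus.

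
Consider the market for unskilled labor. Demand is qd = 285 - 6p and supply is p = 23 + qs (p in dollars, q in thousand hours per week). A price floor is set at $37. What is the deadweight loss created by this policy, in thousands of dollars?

0

Rearranging supply gives qs = p - 23. Without the control the market clears where 285 - 6p = p - 23, i.e. p* = 44 and q* = 21.
The floor of 37 is below the equilibrium price 44, so it is not binding; the market clears at p* = 44, q* = 21.
Since the control does not bind, no trades are prevented and deadweight loss is zero.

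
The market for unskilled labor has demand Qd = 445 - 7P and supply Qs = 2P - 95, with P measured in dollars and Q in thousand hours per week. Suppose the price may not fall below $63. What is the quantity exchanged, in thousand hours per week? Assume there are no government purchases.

4

Without the control the market clears where 445 - 7P = 2P - 95, i.e. P* = 60 and Q* = 25.
The floor of 63 is above the equilibrium price 60, so it binds.
At P = 63: Qd = 445 - 7·63 = 4 and Qs = 2·63 - 95 = 31.
The quantity actually transacted is the short side, demand: 4.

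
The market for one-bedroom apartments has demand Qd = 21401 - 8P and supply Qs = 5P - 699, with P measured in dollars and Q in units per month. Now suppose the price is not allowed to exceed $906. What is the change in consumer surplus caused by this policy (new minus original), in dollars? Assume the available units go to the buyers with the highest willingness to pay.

Equilibrium: 21401 - 8P = 5P - 699, so 22100 = 13P and P* = 1700, Q* = 7801.
Since 906 < 1700, the ceiling is binding.
At P = 906: Qd = 21401 - 8·906 = 14153 and Qs = 5·906 - 699 = 3831.
Consumer surplus without the control is ½ · (2675.125 - 1700) · 7801 = 3803475.0625.
With the ceiling, 3831 units are sold at 906 (assume they go to the highest-value buyers). The demand price at Q = 3831 is 2196.25, so CS = ½ · [(2675.125 - 906) + (2196.25 - 906)] · 3831 = 5860232.8125.
Change in consumer surplus = 5860232.8125 - 3803475.0625 = 2056757.75.

2056757.75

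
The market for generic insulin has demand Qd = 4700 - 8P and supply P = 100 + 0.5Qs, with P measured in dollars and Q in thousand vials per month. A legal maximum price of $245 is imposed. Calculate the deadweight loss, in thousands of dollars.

Rearranging supply gives Qs = 2P - 200. In a free market, 4700 - 8P = 2P - 200 gives the equilibrium P* = 490, Q* = 780.
Since 245 < 490, the ceiling is binding.
At P = 245: Qd = 4700 - 8·245 = 2740 and Qs = 2·245 - 200 = 290.
Quantity traded falls to 290. At Q = 290 the demand price is (4700 - 290)/8 = 551.25 and the supply price is (200 + 290)/2 = 245.
Deadweight loss = ½ · (551.25 - 245) · (780 - 290) = ½ · 306.25 · 490 = 75031.25.

75031.25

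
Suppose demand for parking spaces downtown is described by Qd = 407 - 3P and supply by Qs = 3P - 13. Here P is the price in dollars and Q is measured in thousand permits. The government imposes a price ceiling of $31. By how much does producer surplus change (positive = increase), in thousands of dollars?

In a free market, 407 - 3P = 3P - 13 gives the equilibrium P* = 70, Q* = 197.
Since 31 < 70, the ceiling is binding.
At P = 31: Qd = 407 - 3·31 = 314 and Qs = 3·31 - 13 = 80.
Producer surplus without the control is ½ · (70 - 13/3) · 197 = 38809/6.
With the ceiling, producers sell 80 units at 31, so PS = ½ · (31 - 13/3) · 80 = 3200/3.
Change in producer surplus = 3200/3 - 38809/6 = -5401.5.

-5401.5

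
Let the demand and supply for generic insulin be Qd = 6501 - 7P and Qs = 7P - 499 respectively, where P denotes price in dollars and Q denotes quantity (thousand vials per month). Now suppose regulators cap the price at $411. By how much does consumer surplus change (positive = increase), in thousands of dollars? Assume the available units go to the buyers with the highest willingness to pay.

Setting quantity demanded equal to quantity supplied, 6501 - 7P = 7P - 499, gives P* = 500 and Q* = 3001.
The ceiling of 411 is below the equilibrium price 500, so it binds.
At P = 411: Qd = 6501 - 7·411 = 3624 and Qs = 7·411 - 499 = 2378.
Consumer surplus without the control is ½ · (6501/7 - 500) · 3001 = 9006001/14.
With the ceiling, 2378 units are sold at 411 (assume they go to the highest-value buyers). The demand price at Q = 2378 is 589, so CS = ½ · [(6501/7 - 411) + (589 - 411)] · 2378 = 5790430/7.
Change in consumer surplus = 5790430/7 - 9006001/14 = 183918.5.

183918.5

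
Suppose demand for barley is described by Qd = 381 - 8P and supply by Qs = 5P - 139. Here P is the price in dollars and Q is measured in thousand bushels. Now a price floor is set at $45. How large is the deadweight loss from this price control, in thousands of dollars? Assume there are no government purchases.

Without the control the market clears where 381 - 8P = 5P - 139, i.e. P* = 40 and Q* = 61.
The floor of 45 is above the equilibrium price 40, so it binds.
At P = 45: Qd = 381 - 8·45 = 21 and Qs = 5·45 - 139 = 86.
Quantity traded falls to 21. At Q = 21 the demand price is (381 - 21)/8 = 45 and the supply price is (139 + 21)/5 = 32.
Deadweight loss = ½ · (45 - 32) · (61 - 21) = ½ · 13 · 40 = 260.

260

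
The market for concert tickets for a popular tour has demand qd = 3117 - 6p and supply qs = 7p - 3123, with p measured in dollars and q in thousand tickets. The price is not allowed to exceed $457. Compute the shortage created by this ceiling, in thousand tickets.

299

Equilibrium: 3117 - 6p = 7p - 3123, so 6240 = 13p and p* = 480, q* = 237.
The ceiling of 457 is below the equilibrium price 480, so it binds.
At p = 457: qd = 3117 - 6·457 = 375 and qs = 7·457 - 3123 = 76.
Shortage = qd - qs = 375 - 76 = 299.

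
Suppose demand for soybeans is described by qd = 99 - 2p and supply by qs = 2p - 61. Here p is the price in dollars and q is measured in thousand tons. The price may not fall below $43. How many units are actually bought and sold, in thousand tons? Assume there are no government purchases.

In a free market, 99 - 2p = 2p - 61 gives the equilibrium p* = 40, q* = 19.
The floor of 43 is above the equilibrium price 40, so it binds.
At p = 43: qd = 99 - 2·43 = 13 and qs = 2·43 - 61 = 25.
The quantity actually transacted is the short side, demand: 13.

13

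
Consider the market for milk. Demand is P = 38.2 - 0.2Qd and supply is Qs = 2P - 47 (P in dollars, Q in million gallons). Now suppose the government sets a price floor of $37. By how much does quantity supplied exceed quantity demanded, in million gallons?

Rearranging demand gives Qd = 191 - 5P. Setting quantity demanded equal to quantity supplied, 191 - 5P = 2P - 47, gives P* = 34 and Q* = 21.
Since 37 > 34, the floor is binding.
At P = 37: Qd = 191 - 5·37 = 6 and Qs = 2·37 - 47 = 27.
Surplus = Qs - Qd = 27 - 6 = 21.

21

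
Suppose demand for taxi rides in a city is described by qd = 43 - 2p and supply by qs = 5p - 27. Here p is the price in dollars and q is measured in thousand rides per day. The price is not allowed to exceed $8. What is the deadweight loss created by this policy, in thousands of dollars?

35

Without the control the market clears where 43 - 2p = 5p - 27, i.e. p* = 10 and q* = 23.
Because the ceiling (8) lies below the market-clearing price, it is binding.
At p = 8: qd = 43 - 2·8 = 27 and qs = 5·8 - 27 = 13.
Quantity traded falls to 13. At q = 13 the demand price is (43 - 13)/2 = 15 and the supply price is (27 + 13)/5 = 8.
Deadweight loss = ½ · (15 - 8) · (23 - 13) = ½ · 7 · 10 = 35.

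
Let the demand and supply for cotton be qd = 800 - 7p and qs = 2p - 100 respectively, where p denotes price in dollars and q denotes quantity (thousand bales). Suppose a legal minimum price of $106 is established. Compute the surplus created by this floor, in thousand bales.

Setting quantity demanded equal to quantity supplied, 800 - 7p = 2p - 100, gives p* = 100 and q* = 100.
Because the floor (106) lies above the market-clearing price, it is binding.
At p = 106: qd = 800 - 7·106 = 58 and qs = 2·106 - 100 = 112.
Surplus = qs - qd = 112 - 58 = 54.

54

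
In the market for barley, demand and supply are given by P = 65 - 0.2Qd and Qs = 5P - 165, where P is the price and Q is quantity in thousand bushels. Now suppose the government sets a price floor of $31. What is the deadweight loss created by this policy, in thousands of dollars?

Rearranging demand gives Qd = 325 - 5P. Setting quantity demanded equal to quantity supplied, 325 - 5P = 5P - 165, gives P* = 49 and Q* = 80.
Since 31 is below P* = 49, the floor does not bind and the free-market outcome prevails.
Since the control does not bind, no trades are prevented and deadweight loss is zero.

0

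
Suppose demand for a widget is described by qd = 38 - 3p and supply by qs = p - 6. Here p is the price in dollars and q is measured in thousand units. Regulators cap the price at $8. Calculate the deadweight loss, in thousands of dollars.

Setting quantity demanded equal to quantity supplied, 38 - 3p = p - 6, gives p* = 11 and q* = 5.
Since 8 < 11, the ceiling is binding.
At p = 8: qd = 38 - 3·8 = 14 and qs = 8 - 6 = 2.
Quantity traded falls to 2. At q = 2 the demand price is (38 - 2)/3 = 12 and the supply price is 6 + 2 = 8.
Deadweight loss = ½ · (12 - 8) · (5 - 2) = ½ · 4 · 3 = 6.

6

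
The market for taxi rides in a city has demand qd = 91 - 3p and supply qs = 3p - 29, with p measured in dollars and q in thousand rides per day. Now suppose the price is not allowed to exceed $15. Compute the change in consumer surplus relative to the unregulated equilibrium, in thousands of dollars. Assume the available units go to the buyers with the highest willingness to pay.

Equilibrium: 91 - 3p = 3p - 29, so 120 = 6p and p* = 20, q* = 31.
Because the ceiling (15) lies below the market-clearing price, it is binding.
At p = 15: qd = 91 - 3·15 = 46 and qs = 3·15 - 29 = 16.
Consumer surplus without the control is ½ · (91/3 - 20) · 31 = 961/6.
With the ceiling, 16 units are sold at 15 (assume they go to the highest-value buyers). The demand price at q = 16 is 25, so CS = ½ · [(91/3 - 15) + (25 - 15)] · 16 = 608/3.
Change in consumer surplus = 608/3 - 961/6 = 42.5.

42.5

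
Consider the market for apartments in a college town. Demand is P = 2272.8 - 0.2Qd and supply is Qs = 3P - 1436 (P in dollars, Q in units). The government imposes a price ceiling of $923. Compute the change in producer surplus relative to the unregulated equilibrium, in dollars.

Rearranging demand gives Qd = 11364 - 5P. Equilibrium: 11364 - 5P = 3P - 1436, so 12800 = 8P and P* = 1600, Q* = 3364.
Because the ceiling (923) lies below the market-clearing price, it is binding.
At P = 923: Qd = 11364 - 5·923 = 6749 and Qs = 3·923 - 1436 = 1333.
Producer surplus without the control is ½ · (1600 - 1436/3) · 3364 = 5658248/3.
With the ceiling, producers sell 1333 units at 923, so PS = ½ · (923 - 1436/3) · 1333 = 1776889/6.
Change in producer surplus = 1776889/6 - 5658248/3 = -1589934.5.

-1589934.5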